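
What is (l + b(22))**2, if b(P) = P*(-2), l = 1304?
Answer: 1587600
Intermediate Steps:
b(P) = -2*P
(l + b(22))**2 = (1304 - 2*22)**2 = (1304 - 44)**2 = 1260**2 = 1587600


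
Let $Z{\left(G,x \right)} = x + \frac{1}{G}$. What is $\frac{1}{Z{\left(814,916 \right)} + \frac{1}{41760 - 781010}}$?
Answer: $\frac{150437375}{137800820109} \approx 0.0010917$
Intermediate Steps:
$\frac{1}{Z{\left(814,916 \right)} + \frac{1}{41760 - 781010}} = \frac{1}{\left(916 + \frac{1}{814}\right) + \frac{1}{41760 - 781010}} = \frac{1}{\left(916 + \frac{1}{814}\right) + \frac{1}{-739250}} = \frac{1}{\frac{745625}{814} - \frac{1}{739250}} = \frac{1}{\frac{137800820109}{150437375}} = \frac{150437375}{137800820109}$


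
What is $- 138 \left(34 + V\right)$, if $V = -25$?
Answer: $-1242$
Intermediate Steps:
$- 138 \left(34 + V\right) = - 138 \left(34 - 25\right) = \left(-138\right) 9 = -1242$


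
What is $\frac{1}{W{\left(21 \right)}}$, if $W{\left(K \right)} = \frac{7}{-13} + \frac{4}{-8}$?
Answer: $- \frac{26}{27} \approx -0.96296$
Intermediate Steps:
$W{\left(K \right)} = - \frac{27}{26}$ ($W{\left(K \right)} = 7 \left(- \frac{1}{13}\right) + 4 \left(- \frac{1}{8}\right) = - \frac{7}{13} - \frac{1}{2} = - \frac{27}{26}$)
$\frac{1}{W{\left(21 \right)}} = \frac{1}{- \frac{27}{26}} = - \frac{26}{27}$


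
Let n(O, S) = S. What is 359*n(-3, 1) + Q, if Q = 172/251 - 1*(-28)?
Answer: 97309/251 ≈ 387.69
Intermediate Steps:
Q = 7200/251 (Q = 172*(1/251) + 28 = 172/251 + 28 = 7200/251 ≈ 28.685)
359*n(-3, 1) + Q = 359*1 + 7200/251 = 359 + 7200/251 = 97309/251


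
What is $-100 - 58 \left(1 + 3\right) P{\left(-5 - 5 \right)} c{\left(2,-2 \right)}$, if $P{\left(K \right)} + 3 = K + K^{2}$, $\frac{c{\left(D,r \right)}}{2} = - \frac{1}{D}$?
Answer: $20084$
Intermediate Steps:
$c{\left(D,r \right)} = - \frac{2}{D}$ ($c{\left(D,r \right)} = 2 \left(- \frac{1}{D}\right) = - \frac{2}{D}$)
$P{\left(K \right)} = -3 + K + K^{2}$ ($P{\left(K \right)} = -3 + \left(K + K^{2}\right) = -3 + K + K^{2}$)
$-100 - 58 \left(1 + 3\right) P{\left(-5 - 5 \right)} c{\left(2,-2 \right)} = -100 - 58 \left(1 + 3\right) \left(-3 - 10 + \left(-5 - 5\right)^{2}\right) \left(- \frac{2}{2}\right) = -100 - 58 \cdot 4 \left(-3 - 10 + \left(-5 - 5\right)^{2}\right) \left(\left(-2\right) \frac{1}{2}\right) = -100 - 58 \cdot 4 \left(-3 - 10 + \left(-10\right)^{2}\right) \left(-1\right) = -100 - 58 \cdot 4 \left(-3 - 10 + 100\right) \left(-1\right) = -100 - 58 \cdot 4 \cdot 87 \left(-1\right) = -100 - 58 \cdot 348 \left(-1\right) = -100 - -20184 = -100 + 20184 = 20084$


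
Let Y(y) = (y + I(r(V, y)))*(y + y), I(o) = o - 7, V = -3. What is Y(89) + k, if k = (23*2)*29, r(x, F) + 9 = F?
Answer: 30170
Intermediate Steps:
r(x, F) = -9 + F
I(o) = -7 + o
Y(y) = 2*y*(-16 + 2*y) (Y(y) = (y + (-7 + (-9 + y)))*(y + y) = (y + (-16 + y))*(2*y) = (-16 + 2*y)*(2*y) = 2*y*(-16 + 2*y))
k = 1334 (k = 46*29 = 1334)
Y(89) + k = 4*89*(-8 + 89) + 1334 = 4*89*81 + 1334 = 28836 + 1334 = 30170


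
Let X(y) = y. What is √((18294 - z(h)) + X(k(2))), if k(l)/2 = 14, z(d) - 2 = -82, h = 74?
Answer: √18402 ≈ 135.65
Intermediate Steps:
z(d) = -80 (z(d) = 2 - 82 = -80)
k(l) = 28 (k(l) = 2*14 = 28)
√((18294 - z(h)) + X(k(2))) = √((18294 - 1*(-80)) + 28) = √((18294 + 80) + 28) = √(18374 + 28) = √18402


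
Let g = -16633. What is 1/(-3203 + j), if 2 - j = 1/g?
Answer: -16633/53242232 ≈ -0.00031240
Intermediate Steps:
j = 33267/16633 (j = 2 - 1/(-16633) = 2 - 1*(-1/16633) = 2 + 1/16633 = 33267/16633 ≈ 2.0001)
1/(-3203 + j) = 1/(-3203 + 33267/16633) = 1/(-53242232/16633) = -16633/53242232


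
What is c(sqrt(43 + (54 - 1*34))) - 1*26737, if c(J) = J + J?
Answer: -26737 + 6*sqrt(7) ≈ -26721.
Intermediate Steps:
c(J) = 2*J
c(sqrt(43 + (54 - 1*34))) - 1*26737 = 2*sqrt(43 + (54 - 1*34)) - 1*26737 = 2*sqrt(43 + (54 - 34)) - 26737 = 2*sqrt(43 + 20) - 26737 = 2*sqrt(63) - 26737 = 2*(3*sqrt(7)) - 26737 = 6*sqrt(7) - 26737 = -26737 + 6*sqrt(7)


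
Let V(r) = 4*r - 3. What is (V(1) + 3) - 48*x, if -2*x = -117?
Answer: -2804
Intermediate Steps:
x = 117/2 (x = -½*(-117) = 117/2 ≈ 58.500)
V(r) = -3 + 4*r
(V(1) + 3) - 48*x = ((-3 + 4*1) + 3) - 48*117/2 = ((-3 + 4) + 3) - 2808 = (1 + 3) - 2808 = 4 - 2808 = -2804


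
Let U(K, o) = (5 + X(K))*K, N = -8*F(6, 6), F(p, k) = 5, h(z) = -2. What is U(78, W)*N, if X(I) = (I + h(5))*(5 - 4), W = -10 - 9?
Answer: -252720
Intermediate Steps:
W = -19
N = -40 (N = -8*5 = -40)
X(I) = -2 + I (X(I) = (I - 2)*(5 - 4) = (-2 + I)*1 = -2 + I)
U(K, o) = K*(3 + K) (U(K, o) = (5 + (-2 + K))*K = (3 + K)*K = K*(3 + K))
U(78, W)*N = (78*(3 + 78))*(-40) = (78*81)*(-40) = 6318*(-40) = -252720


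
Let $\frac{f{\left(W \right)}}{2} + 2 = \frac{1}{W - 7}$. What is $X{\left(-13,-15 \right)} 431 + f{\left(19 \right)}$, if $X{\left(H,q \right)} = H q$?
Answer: $\frac{504247}{6} \approx 84041.0$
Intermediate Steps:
$f{\left(W \right)} = -4 + \frac{2}{-7 + W}$ ($f{\left(W \right)} = -4 + \frac{2}{W - 7} = -4 + \frac{2}{-7 + W}$)
$X{\left(-13,-15 \right)} 431 + f{\left(19 \right)} = \left(-13\right) \left(-15\right) 431 + \frac{2 \left(15 - 38\right)}{-7 + 19} = 195 \cdot 431 + \frac{2 \left(15 - 38\right)}{12} = 84045 + 2 \cdot \frac{1}{12} \left(-23\right) = 84045 - \frac{23}{6} = \frac{504247}{6}$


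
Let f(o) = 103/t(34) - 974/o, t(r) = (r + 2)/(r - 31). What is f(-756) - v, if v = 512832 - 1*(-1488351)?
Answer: -1512886885/756 ≈ -2.0012e+6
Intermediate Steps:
t(r) = (2 + r)/(-31 + r)
v = 2001183 (v = 512832 + 1488351 = 2001183)
f(o) = 103/12 - 974/o (f(o) = 103/(((2 + 34)/(-31 + 34))) - 974/o = 103/((36/3)) - 974/o = 103/(((⅓)*36)) - 974/o = 103/12 - 974/o)
f(-756) - v = (103/12 - 974/(-756)) - 1*2001183 = (103/12 - 974*(-1/756)) - 2001183 = (103/12 + 487/378) - 2001183 = 7463/756 - 2001183 = -1512886885/756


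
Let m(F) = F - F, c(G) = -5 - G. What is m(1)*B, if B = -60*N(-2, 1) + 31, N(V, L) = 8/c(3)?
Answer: 0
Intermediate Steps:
N(V, L) = -1 (N(V, L) = 8/(-5 - 1*3) = 8/(-5 - 3) = 8/(-8) = 8*(-⅛) = -1)
m(F) = 0
B = 91 (B = -60*(-1) + 31 = 60 + 31 = 91)
m(1)*B = 0*91 = 0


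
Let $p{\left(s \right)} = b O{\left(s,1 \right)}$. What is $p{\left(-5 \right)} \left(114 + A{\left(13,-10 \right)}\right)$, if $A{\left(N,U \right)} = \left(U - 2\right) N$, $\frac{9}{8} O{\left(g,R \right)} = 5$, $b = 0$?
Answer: $0$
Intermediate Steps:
$O{\left(g,R \right)} = \frac{40}{9}$ ($O{\left(g,R \right)} = \frac{8}{9} \cdot 5 = \frac{40}{9}$)
$A{\left(N,U \right)} = N \left(-2 + U\right)$ ($A{\left(N,U \right)} = \left(-2 + U\right) N = N \left(-2 + U\right)$)
$p{\left(s \right)} = 0$ ($p{\left(s \right)} = 0 \cdot \frac{40}{9} = 0$)
$p{\left(-5 \right)} \left(114 + A{\left(13,-10 \right)}\right) = 0 \left(114 + 13 \left(-2 - 10\right)\right) = 0 \left(114 + 13 \left(-12\right)\right) = 0 \left(114 - 156\right) = 0 \left(-42\right) = 0$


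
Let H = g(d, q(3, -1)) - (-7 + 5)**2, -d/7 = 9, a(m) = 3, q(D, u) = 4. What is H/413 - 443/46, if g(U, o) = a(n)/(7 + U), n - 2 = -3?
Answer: -5128073/531944 ≈ -9.6402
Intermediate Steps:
n = -1 (n = 2 - 3 = -1)
d = -63 (d = -7*9 = -63)
g(U, o) = 3/(7 + U)
H = -227/56 (H = 3/(7 - 63) - (-7 + 5)**2 = 3/(-56) - 1*(-2)**2 = 3*(-1/56) - 1*4 = -3/56 - 4 = -227/56 ≈ -4.0536)
H/413 - 443/46 = -227/56/413 - 443/46 = -227/56*1/413 - 443*1/46 = -227/23128 - 443/46 = -5128073/531944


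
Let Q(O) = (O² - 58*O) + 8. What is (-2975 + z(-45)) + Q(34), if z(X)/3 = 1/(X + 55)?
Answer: -37827/10 ≈ -3782.7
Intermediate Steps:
Q(O) = 8 + O² - 58*O
z(X) = 3/(55 + X) (z(X) = 3/(X + 55) = 3/(55 + X))
(-2975 + z(-45)) + Q(34) = (-2975 + 3/(55 - 45)) + (8 + 34² - 58*34) = (-2975 + 3/10) + (8 + 1156 - 1972) = (-2975 + 3*(⅒)) - 808 = (-2975 + 3/10) - 808 = -29747/10 - 808 = -37827/10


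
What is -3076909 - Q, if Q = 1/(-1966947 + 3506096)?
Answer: -4735821410442/1539149 ≈ -3.0769e+6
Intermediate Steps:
Q = 1/1539149 ≈ 6.4971e-7
-3076909 - Q = -3076909 - 1*1/1539149 = -3076909 - 1/1539149 = -4735821410442/1539149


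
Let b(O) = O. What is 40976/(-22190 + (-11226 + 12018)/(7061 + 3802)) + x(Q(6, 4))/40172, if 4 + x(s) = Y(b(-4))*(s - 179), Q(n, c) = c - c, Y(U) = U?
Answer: -245969799150/134492049703 ≈ -1.8289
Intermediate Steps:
Q(n, c) = 0
x(s) = 712 - 4*s (x(s) = -4 - 4*(s - 179) = -4 - 4*(-179 + s) = -4 + (716 - 4*s) = 712 - 4*s)
40976/(-22190 + (-11226 + 12018)/(7061 + 3802)) + x(Q(6, 4))/40172 = 40976/(-22190 + (-11226 + 12018)/(7061 + 3802)) + (712 - 4*0)/40172 = 40976/(-22190 + 792/10863) + (712 + 0)*(1/40172) = 40976/(-22190 + 792*(1/10863)) + 712*(1/40172) = 40976/(-22190 + 88/1207) + 178/10043 = 40976/(-26783242/1207) + 178/10043 = 40976*(-1207/26783242) + 178/10043 = -24729016/13391621 + 178/10043 = -245969799150/134492049703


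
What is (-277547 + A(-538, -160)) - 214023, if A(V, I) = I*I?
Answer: -465970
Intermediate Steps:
A(V, I) = I**2
(-277547 + A(-538, -160)) - 214023 = (-277547 + (-160)**2) - 214023 = (-277547 + 25600) - 214023 = -251947 - 214023 = -465970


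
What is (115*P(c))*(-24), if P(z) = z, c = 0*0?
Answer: 0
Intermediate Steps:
c = 0
(115*P(c))*(-24) = (115*0)*(-24) = 0*(-24) = 0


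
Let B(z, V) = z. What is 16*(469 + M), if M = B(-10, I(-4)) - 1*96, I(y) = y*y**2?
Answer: 5808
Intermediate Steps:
I(y) = y**3
M = -106 (M = -10 - 1*96 = -10 - 96 = -106)
16*(469 + M) = 16*(469 - 106) = 16*363 = 5808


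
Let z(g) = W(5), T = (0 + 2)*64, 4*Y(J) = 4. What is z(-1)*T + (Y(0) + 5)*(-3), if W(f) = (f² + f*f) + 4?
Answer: 6894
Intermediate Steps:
Y(J) = 1 (Y(J) = (¼)*4 = 1)
T = 128 (T = 2*64 = 128)
W(f) = 4 + 2*f² (W(f) = (f² + f²) + 4 = 2*f² + 4 = 4 + 2*f²)
z(g) = 54 (z(g) = 4 + 2*5² = 4 + 2*25 = 4 + 50 = 54)
z(-1)*T + (Y(0) + 5)*(-3) = 54*128 + (1 + 5)*(-3) = 6912 + 6*(-3) = 6912 - 18 = 6894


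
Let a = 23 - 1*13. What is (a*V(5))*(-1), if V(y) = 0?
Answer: 0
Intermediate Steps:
a = 10 (a = 23 - 13 = 10)
(a*V(5))*(-1) = (10*0)*(-1) = 0*(-1) = 0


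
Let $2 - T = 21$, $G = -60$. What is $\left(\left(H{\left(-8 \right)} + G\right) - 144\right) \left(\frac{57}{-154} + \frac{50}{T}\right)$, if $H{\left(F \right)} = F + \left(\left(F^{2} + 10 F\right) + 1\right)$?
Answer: $\frac{1993741}{2926} \approx 681.39$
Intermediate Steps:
$T = -19$ ($T = 2 - 21 = -19$)
$H{\left(F \right)} = 1 + F^{2} + 11 F$ ($H{\left(F \right)} = F + \left(1 + F^{2} + 10 F\right) = 1 + F^{2} + 11 F$)
$\left(\left(H{\left(-8 \right)} + G\right) - 144\right) \left(\frac{57}{-154} + \frac{50}{T}\right) = \left(\left(\left(1 + \left(-8\right)^{2} + 11 \left(-8\right)\right) - 60\right) - 144\right) \left(\frac{57}{-154} + \frac{50}{-19}\right) = \left(\left(\left(1 + 64 - 88\right) - 60\right) - 144\right) \left(57 \left(- \frac{1}{154}\right) + 50 \left(- \frac{1}{19}\right)\right) = \left(\left(-23 - 60\right) - 144\right) \left(- \frac{57}{154} - \frac{50}{19}\right) = \left(-83 - 144\right) \left(- \frac{8783}{2926}\right) = \left(-227\right) \left(- \frac{8783}{2926}\right) = \frac{1993741}{2926}$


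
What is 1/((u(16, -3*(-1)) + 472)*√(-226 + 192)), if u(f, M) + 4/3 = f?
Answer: -3*I*√34/49640 ≈ -0.00035239*I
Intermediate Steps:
u(f, M) = -4/3 + f
1/((u(16, -3*(-1)) + 472)*√(-226 + 192)) = 1/(((-4/3 + 16) + 472)*√(-226 + 192)) = 1/((44/3 + 472)*√(-34)) = 1/(1460*(I*√34)/3) = 1/(1460*I*√34/3) = -3*I*√34/49640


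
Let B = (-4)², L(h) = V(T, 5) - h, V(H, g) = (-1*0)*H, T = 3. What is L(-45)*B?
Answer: 720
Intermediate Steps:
V(H, g) = 0 (V(H, g) = 0*H = 0)
L(h) = -h (L(h) = 0 - h = -h)
B = 16
L(-45)*B = -1*(-45)*16 = 45*16 = 720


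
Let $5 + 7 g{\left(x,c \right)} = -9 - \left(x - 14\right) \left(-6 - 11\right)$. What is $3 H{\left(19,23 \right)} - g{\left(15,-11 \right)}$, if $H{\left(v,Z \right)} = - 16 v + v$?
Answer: $- \frac{5988}{7} \approx -855.43$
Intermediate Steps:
$H{\left(v,Z \right)} = - 15 v$
$g{\left(x,c \right)} = -36 + \frac{17 x}{7}$ ($g{\left(x,c \right)} = - \frac{5}{7} + \frac{-9 - \left(x - 14\right) \left(-6 - 11\right)}{7} = - \frac{5}{7} + \frac{-9 - \left(-14 + x\right) \left(-17\right)}{7} = - \frac{5}{7} + \frac{-9 - \left(238 - 17 x\right)}{7} = - \frac{5}{7} + \frac{-9 + \left(-238 + 17 x\right)}{7} = - \frac{5}{7} + \frac{-247 + 17 x}{7} = - \frac{5}{7} + \left(- \frac{247}{7} + \frac{17 x}{7}\right) = -36 + \frac{17 x}{7}$)
$3 H{\left(19,23 \right)} - g{\left(15,-11 \right)} = 3 \left(\left(-15\right) 19\right) - \left(-36 + \frac{17}{7} \cdot 15\right) = 3 \left(-285\right) - \left(-36 + \frac{255}{7}\right) = -855 - \frac{3}{7} = - \frac{5988}{7}$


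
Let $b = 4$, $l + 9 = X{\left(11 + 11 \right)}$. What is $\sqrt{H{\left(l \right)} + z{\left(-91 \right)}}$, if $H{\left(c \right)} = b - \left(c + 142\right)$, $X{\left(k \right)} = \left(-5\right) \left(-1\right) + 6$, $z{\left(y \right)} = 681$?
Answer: $\sqrt{541} \approx 23.259$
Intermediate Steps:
$X{\left(k \right)} = 11$ ($X{\left(k \right)} = 5 + 6 = 11$)
$l = 2$ ($l = -9 + 11 = 2$)
$H{\left(c \right)} = -138 - c$ ($H{\left(c \right)} = 4 - \left(c + 142\right) = 4 - \left(142 + c\right) = -138 - c$)
$\sqrt{H{\left(l \right)} + z{\left(-91 \right)}} = \sqrt{\left(-138 - 2\right) + 681} = \sqrt{-140 + 681} = \sqrt{541}$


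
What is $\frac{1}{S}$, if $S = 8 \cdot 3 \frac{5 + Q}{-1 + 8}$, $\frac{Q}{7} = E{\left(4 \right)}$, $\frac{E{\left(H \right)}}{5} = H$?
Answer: $\frac{7}{3480} \approx 0.0020115$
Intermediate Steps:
$E{\left(H \right)} = 5 H$
$Q = 140$ ($Q = 7 \cdot 5 \cdot 4 = 7 \cdot 20 = 140$)
$S = \frac{3480}{7}$ ($S = 8 \cdot 3 \frac{5 + 140}{-1 + 8} = 24 \cdot \frac{145}{7} = \frac{3480}{7} \approx 497.14$)
$\frac{1}{S} = \frac{1}{\frac{3480}{7}} = \frac{7}{3480}$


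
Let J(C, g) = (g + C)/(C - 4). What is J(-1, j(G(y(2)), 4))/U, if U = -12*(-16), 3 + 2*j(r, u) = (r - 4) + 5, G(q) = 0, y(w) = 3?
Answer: 1/480 ≈ 0.0020833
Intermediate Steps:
j(r, u) = -1 + r/2 (j(r, u) = -3/2 + ((r - 4) + 5)/2 = -3/2 + ((-4 + r) + 5)/2 = -3/2 + (1 + r)/2 = -3/2 + (½ + r/2) = -1 + r/2)
J(C, g) = (C + g)/(-4 + C)
U = 192
J(-1, j(G(y(2)), 4))/U = ((-1 + (-1 + (½)*0))/(-4 - 1))/192 = ((-1 + (-1 + 0))/(-5))*(1/192) = -(-1 - 1)/5*(1/192) = -⅕*(-2)*(1/192) = (⅖)*(1/192) = 1/480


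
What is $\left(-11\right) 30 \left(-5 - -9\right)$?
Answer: $-1320$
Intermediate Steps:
$\left(-11\right) 30 \left(-5 - -9\right) = - 330 \left(-5 + 9\right) = \left(-330\right) 4 = -1320$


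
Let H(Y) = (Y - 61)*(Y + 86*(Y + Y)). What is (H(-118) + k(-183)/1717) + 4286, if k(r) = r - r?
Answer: 3658392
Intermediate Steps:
k(r) = 0
H(Y) = 173*Y*(-61 + Y) (H(Y) = (-61 + Y)*(Y + 86*(2*Y)) = (-61 + Y)*(Y + 172*Y) = (-61 + Y)*(173*Y) = 173*Y*(-61 + Y))
(H(-118) + k(-183)/1717) + 4286 = (173*(-118)*(-61 - 118) + 0/1717) + 4286 = (173*(-118)*(-179) + 0*(1/1717)) + 4286 = (3654106 + 0) + 4286 = 3654106 + 4286 = 3658392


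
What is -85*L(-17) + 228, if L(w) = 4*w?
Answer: 6008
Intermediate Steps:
-85*L(-17) + 228 = -340*(-17) + 228 = -85*(-68) + 228 = 5780 + 228 = 6008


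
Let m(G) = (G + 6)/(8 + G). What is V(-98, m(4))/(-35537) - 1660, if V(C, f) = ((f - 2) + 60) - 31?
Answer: -353948687/213222 ≈ -1660.0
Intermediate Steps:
m(G) = (6 + G)/(8 + G)
V(C, f) = 27 + f (V(C, f) = ((-2 + f) + 60) - 31 = (58 + f) - 31 = 27 + f)
V(-98, m(4))/(-35537) - 1660 = (27 + (6 + 4)/(8 + 4))/(-35537) - 1660 = (27 + 10/12)*(-1/35537) - 1660 = (27 + (1/12)*10)*(-1/35537) - 1660 = (27 + ⅚)*(-1/35537) - 1660 = (167/6)*(-1/35537) - 1660 = -167/213222 - 1660 = -353948687/213222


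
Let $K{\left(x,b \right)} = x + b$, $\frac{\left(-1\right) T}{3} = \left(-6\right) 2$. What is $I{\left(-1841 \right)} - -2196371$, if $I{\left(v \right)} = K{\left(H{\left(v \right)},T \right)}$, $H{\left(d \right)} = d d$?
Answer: $5585688$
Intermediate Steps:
$T = 36$ ($T = - 3 \left(\left(-6\right) 2\right) = \left(-3\right) \left(-12\right) = 36$)
$H{\left(d \right)} = d^{2}$
$K{\left(x,b \right)} = b + x$
$I{\left(v \right)} = 36 + v^{2}$
$I{\left(-1841 \right)} - -2196371 = \left(36 + \left(-1841\right)^{2}\right) - -2196371 = \left(36 + 3389281\right) + 2196371 = 3389317 + 2196371 = 5585688$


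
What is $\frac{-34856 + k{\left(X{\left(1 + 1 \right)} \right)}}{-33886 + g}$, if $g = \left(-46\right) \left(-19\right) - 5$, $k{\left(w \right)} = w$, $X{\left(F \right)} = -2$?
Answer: $\frac{34858}{33017} \approx 1.0558$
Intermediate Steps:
$g = 869$ ($g = 874 - 5 = 869$)
$\frac{-34856 + k{\left(X{\left(1 + 1 \right)} \right)}}{-33886 + g} = \frac{-34856 - 2}{-33886 + 869} = - \frac{34858}{-33017} = \left(-34858\right) \left(- \frac{1}{33017}\right) = \frac{34858}{33017}$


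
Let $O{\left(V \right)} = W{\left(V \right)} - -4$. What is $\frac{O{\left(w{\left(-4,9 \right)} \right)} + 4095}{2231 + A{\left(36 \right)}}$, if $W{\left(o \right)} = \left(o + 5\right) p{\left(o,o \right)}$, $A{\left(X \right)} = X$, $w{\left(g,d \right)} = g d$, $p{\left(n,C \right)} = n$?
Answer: $\frac{5215}{2267} \approx 2.3004$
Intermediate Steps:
$w{\left(g,d \right)} = d g$
$W{\left(o \right)} = o \left(5 + o\right)$ ($W{\left(o \right)} = \left(o + 5\right) o = \left(5 + o\right) o = o \left(5 + o\right)$)
$O{\left(V \right)} = 4 + V \left(5 + V\right)$ ($O{\left(V \right)} = V \left(5 + V\right) - -4 = V \left(5 + V\right) + 4 = 4 + V \left(5 + V\right)$)
$\frac{O{\left(w{\left(-4,9 \right)} \right)} + 4095}{2231 + A{\left(36 \right)}} = \frac{\left(4 + 9 \left(-4\right) \left(5 + 9 \left(-4\right)\right)\right) + 4095}{2231 + 36} = \frac{\left(4 - 36 \left(5 - 36\right)\right) + 4095}{2267} = \left(\left(4 - -1116\right) + 4095\right) \frac{1}{2267} = \left(\left(4 + 1116\right) + 4095\right) \frac{1}{2267} = \left(1120 + 4095\right) \frac{1}{2267} = 5215 \cdot \frac{1}{2267} = \frac{5215}{2267}$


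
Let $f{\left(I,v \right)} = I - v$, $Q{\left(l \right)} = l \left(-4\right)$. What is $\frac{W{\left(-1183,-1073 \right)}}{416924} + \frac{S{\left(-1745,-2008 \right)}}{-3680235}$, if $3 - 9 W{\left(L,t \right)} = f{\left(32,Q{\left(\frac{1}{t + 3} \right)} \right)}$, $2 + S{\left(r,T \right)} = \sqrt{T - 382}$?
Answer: $- \frac{1179477943}{164178477793980} - \frac{i \sqrt{2390}}{3680235} \approx -7.1841 \cdot 10^{-6} - 1.3284 \cdot 10^{-5} i$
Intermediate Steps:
$S{\left(r,T \right)} = -2 + \sqrt{-382 + T}$ ($S{\left(r,T \right)} = -2 + \sqrt{T - 382} = -2 + \sqrt{-382 + T}$)
$Q{\left(l \right)} = - 4 l$
$W{\left(L,t \right)} = - \frac{29}{9} - \frac{4}{9 \left(3 + t\right)}$ ($W{\left(L,t \right)} = \frac{1}{3} - \frac{32 - - \frac{4}{t + 3}}{9} = \frac{1}{3} - \frac{32 - - \frac{4}{3 + t}}{9} = \frac{1}{3} - \frac{32 + \frac{4}{3 + t}}{9} = \frac{1}{3} - \left(\frac{32}{9} + \frac{4}{9 \left(3 + t\right)}\right) = - \frac{29}{9} - \frac{4}{9 \left(3 + t\right)}$)
$\frac{W{\left(-1183,-1073 \right)}}{416924} + \frac{S{\left(-1745,-2008 \right)}}{-3680235} = \frac{\frac{1}{9} \frac{1}{3 - 1073} \left(-91 - -31117\right)}{416924} + \frac{-2 + \sqrt{-382 - 2008}}{-3680235} = \frac{-91 + 31117}{9 \left(-1070\right)} \frac{1}{416924} + \left(-2 + \sqrt{-2390}\right) \left(- \frac{1}{3680235}\right) = \frac{1}{9} \left(- \frac{1}{1070}\right) 31026 \cdot \frac{1}{416924} + \left(-2 + i \sqrt{2390}\right) \left(- \frac{1}{3680235}\right) = \left(- \frac{5171}{1605}\right) \frac{1}{416924} + \left(\frac{2}{3680235} - \frac{i \sqrt{2390}}{3680235}\right) = - \frac{5171}{669163020} + \left(\frac{2}{3680235} - \frac{i \sqrt{2390}}{3680235}\right) = - \frac{1179477943}{164178477793980} - \frac{i \sqrt{2390}}{3680235}$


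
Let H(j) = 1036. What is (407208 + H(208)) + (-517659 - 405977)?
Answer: -515392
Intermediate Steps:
(407208 + H(208)) + (-517659 - 405977) = (407208 + 1036) + (-517659 - 405977) = 408244 - 923636 = -515392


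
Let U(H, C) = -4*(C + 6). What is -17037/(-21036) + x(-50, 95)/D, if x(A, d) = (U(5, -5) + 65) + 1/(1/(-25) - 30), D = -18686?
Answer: 39686705931/49200350116 ≈ 0.80663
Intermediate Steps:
U(H, C) = -24 - 4*C (U(H, C) = -4*(6 + C) = -24 - 4*C)
x(A, d) = 45786/751 (x(A, d) = ((-24 - 4*(-5)) + 65) + 1/(1/(-25) - 30) = ((-24 + 20) + 65) + 1/(-1/25 - 30) = (-4 + 65) + 1/(-751/25) = 61 - 25/751 = 45786/751)
-17037/(-21036) + x(-50, 95)/D = -17037/(-21036) + (45786/751)/(-18686) = -17037*(-1/21036) + (45786/751)*(-1/18686) = 5679/7012 - 22893/7016593 = 39686705931/49200350116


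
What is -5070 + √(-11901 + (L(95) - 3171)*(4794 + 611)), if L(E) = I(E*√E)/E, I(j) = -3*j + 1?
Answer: -5070 + I*√(6191546777 + 5853615*√95)/19 ≈ -5070.0 + 4160.4*I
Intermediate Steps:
I(j) = 1 - 3*j
L(E) = (1 - 3*E^(3/2))/E (L(E) = (1 - 3*E*√E)/E = (1 - 3*E^(3/2))/E)
-5070 + √(-11901 + (L(95) - 3171)*(4794 + 611)) = -5070 + √(-11901 + ((1 - 285*√95)/95 - 3171)*(4794 + 611)) = -5070 + √(-11901 + ((1 - 285*√95)/95 - 3171)*5405) = -5070 + √(-11901 + ((1/95 - 3*√95) - 3171)*5405) = -5070 + √(-11901 + (-301244/95 - 3*√95)*5405) = -5070 + √(-11901 + (-325644764/19 - 16215*√95)) = -5070 + √(-325870883/19 - 16215*√95)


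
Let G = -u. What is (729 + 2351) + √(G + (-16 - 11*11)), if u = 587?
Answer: 3080 + 2*I*√181 ≈ 3080.0 + 26.907*I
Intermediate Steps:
G = -587 (G = -1*587 = -587)
(729 + 2351) + √(G + (-16 - 11*11)) = (729 + 2351) + √(-587 + (-16 - 11*11)) = 3080 + √(-587 + (-16 - 121)) = 3080 + √(-587 - 137) = 3080 + √(-724) = 3080 + 2*I*√181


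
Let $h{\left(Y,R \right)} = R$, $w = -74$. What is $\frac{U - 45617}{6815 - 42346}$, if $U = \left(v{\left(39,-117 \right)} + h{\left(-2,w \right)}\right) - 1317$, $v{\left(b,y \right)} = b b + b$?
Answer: $\frac{45448}{35531} \approx 1.2791$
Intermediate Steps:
$v{\left(b,y \right)} = b + b^{2}$ ($v{\left(b,y \right)} = b^{2} + b = b + b^{2}$)
$U = 169$ ($U = \left(39 \left(1 + 39\right) - 74\right) - 1317 = \left(39 \cdot 40 - 74\right) - 1317 = \left(1560 - 74\right) - 1317 = 1486 - 1317 = 169$)
$\frac{U - 45617}{6815 - 42346} = \frac{169 - 45617}{6815 - 42346} = - \frac{45448}{-35531} = \left(-45448\right) \left(- \frac{1}{35531}\right) = \frac{45448}{35531}$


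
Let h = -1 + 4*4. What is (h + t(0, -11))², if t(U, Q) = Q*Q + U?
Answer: 18496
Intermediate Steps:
t(U, Q) = U + Q² (t(U, Q) = Q² + U = U + Q²)
h = 15 (h = -1 + 16 = 15)
(h + t(0, -11))² = (15 + (0 + (-11)²))² = (15 + (0 + 121))² = (15 + 121)² = 136² = 18496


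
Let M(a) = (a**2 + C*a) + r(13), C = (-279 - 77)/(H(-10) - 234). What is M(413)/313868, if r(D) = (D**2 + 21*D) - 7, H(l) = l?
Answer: 10468001/19145948 ≈ 0.54675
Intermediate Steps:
r(D) = -7 + D**2 + 21*D
C = 89/61 (C = (-279 - 77)/(-10 - 234) = -356/(-244) = -356*(-1/244) = 89/61 ≈ 1.4590)
M(a) = 435 + a**2 + 89*a/61 (M(a) = (a**2 + 89*a/61) + (-7 + 13**2 + 21*13) = (a**2 + 89*a/61) + (-7 + 169 + 273) = (a**2 + 89*a/61) + 435 = 435 + a**2 + 89*a/61)
M(413)/313868 = (435 + 413**2 + (89/61)*413)/313868 = (435 + 170569 + 36757/61)*(1/313868) = (10468001/61)*(1/313868) = 10468001/19145948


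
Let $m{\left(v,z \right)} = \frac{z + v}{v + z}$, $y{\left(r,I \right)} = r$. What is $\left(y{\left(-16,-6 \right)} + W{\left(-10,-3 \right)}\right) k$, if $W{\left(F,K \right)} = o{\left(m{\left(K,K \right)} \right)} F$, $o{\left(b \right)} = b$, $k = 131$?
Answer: $-3406$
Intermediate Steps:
$m{\left(v,z \right)} = 1$ ($m{\left(v,z \right)} = \frac{v + z}{v + z} = 1$)
$W{\left(F,K \right)} = F$ ($W{\left(F,K \right)} = 1 F = F$)
$\left(y{\left(-16,-6 \right)} + W{\left(-10,-3 \right)}\right) k = \left(-16 - 10\right) 131 = \left(-26\right) 131 = -3406$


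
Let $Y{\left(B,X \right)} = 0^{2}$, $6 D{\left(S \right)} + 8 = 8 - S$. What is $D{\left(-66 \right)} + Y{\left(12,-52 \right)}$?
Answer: $11$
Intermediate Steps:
$D{\left(S \right)} = - \frac{S}{6}$ ($D{\left(S \right)} = - \frac{4}{3} + \frac{8 - S}{6} = - \frac{4}{3} - \left(- \frac{4}{3} + \frac{S}{6}\right) = - \frac{S}{6}$)
$Y{\left(B,X \right)} = 0$
$D{\left(-66 \right)} + Y{\left(12,-52 \right)} = \left(- \frac{1}{6}\right) \left(-66\right) + 0 = 11 + 0 = 11$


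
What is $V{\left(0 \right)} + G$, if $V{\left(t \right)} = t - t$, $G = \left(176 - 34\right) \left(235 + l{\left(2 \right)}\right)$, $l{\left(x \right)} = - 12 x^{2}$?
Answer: $26554$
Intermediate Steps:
$G = 26554$ ($G = \left(176 - 34\right) \left(235 - 12 \cdot 2^{2}\right) = 142 \left(235 - 48\right) = 142 \cdot 187 = 26554$)
$V{\left(t \right)} = 0$
$V{\left(0 \right)} + G = 0 + 26554 = 26554$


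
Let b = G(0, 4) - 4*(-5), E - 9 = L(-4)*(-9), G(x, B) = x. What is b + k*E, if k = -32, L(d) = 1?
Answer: 20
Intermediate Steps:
E = 0 (E = 9 + 1*(-9) = 9 - 9 = 0)
b = 20 (b = 0 - 4*(-5) = 0 + 20 = 20)
b + k*E = 20 - 32*0 = 20 + 0 = 20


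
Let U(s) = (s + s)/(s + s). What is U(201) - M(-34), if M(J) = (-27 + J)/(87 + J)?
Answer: 114/53 ≈ 2.1509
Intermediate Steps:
U(s) = 1 (U(s) = (2*s)/((2*s)) = (2*s)*(1/(2*s)) = 1)
M(J) = (-27 + J)/(87 + J)
U(201) - M(-34) = 1 - (-27 - 34)/(87 - 34) = 1 - (-61)/53 = 1 - 1*(-61/53) = 1 + 61/53 = 114/53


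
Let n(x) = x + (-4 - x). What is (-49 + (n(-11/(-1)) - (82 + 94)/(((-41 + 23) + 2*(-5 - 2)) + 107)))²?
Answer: 17230801/5625 ≈ 3063.3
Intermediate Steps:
n(x) = -4
(-49 + (n(-11/(-1)) - (82 + 94)/(((-41 + 23) + 2*(-5 - 2)) + 107)))² = (-49 + (-4 - (82 + 94)/(((-41 + 23) + 2*(-5 - 2)) + 107)))² = (-49 + (-4 - 176/((-18 + 2*(-7)) + 107)))² = (-49 + (-4 - 176/((-18 - 14) + 107)))² = (-49 + (-4 - 176/(-32 + 107)))² = (-49 + (-4 - 176/75))² = (-49 - 476/75)² = (-4151/75)² = 17230801/5625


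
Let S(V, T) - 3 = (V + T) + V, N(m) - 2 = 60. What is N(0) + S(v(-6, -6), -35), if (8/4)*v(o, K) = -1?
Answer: 29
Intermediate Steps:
N(m) = 62 (N(m) = 2 + 60 = 62)
v(o, K) = -1/2 (v(o, K) = (1/2)*(-1) = -1/2)
S(V, T) = 3 + T + 2*V (S(V, T) = 3 + ((V + T) + V) = 3 + ((T + V) + V) = 3 + (T + 2*V) = 3 + T + 2*V)
N(0) + S(v(-6, -6), -35) = 62 + (3 - 35 + 2*(-1/2)) = 62 + (3 - 35 - 1) = 62 - 33 = 29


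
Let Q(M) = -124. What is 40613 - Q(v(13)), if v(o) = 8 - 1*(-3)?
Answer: 40737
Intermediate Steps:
v(o) = 11 (v(o) = 8 + 3 = 11)
40613 - Q(v(13)) = 40613 - 1*(-124) = 40613 + 124 = 40737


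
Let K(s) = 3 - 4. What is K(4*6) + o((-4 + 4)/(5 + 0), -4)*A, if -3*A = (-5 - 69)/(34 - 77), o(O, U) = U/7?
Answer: -607/903 ≈ -0.67220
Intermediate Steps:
o(O, U) = U/7 (o(O, U) = U*(⅐) = U/7)
A = -74/129 (A = -(-5 - 69)/(3*(34 - 77)) = -(-74)/(3*(-43)) = -(-74)*(-1)/(3*43) = -⅓*74/43 = -74/129 ≈ -0.57364)
K(s) = -1
K(4*6) + o((-4 + 4)/(5 + 0), -4)*A = -1 + ((⅐)*(-4))*(-74/129) = -1 - 4/7*(-74/129) = -1 + 296/903 = -607/903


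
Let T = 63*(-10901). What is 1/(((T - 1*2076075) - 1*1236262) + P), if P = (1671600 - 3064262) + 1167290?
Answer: -1/4224472 ≈ -2.3672e-7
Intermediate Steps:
T = -686763
P = -225372 (P = -1392662 + 1167290 = -225372)
1/(((T - 1*2076075) - 1*1236262) + P) = 1/(((-686763 - 1*2076075) - 1*1236262) - 225372) = 1/(((-686763 - 2076075) - 1236262) - 225372) = 1/((-2762838 - 1236262) - 225372) = 1/(-3999100 - 225372) = 1/(-4224472) = -1/4224472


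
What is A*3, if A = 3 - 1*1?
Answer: 6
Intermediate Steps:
A = 2 (A = 3 - 1 = 2)
A*3 = 2*3 = 6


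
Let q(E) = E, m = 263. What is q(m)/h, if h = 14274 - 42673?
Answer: -263/28399 ≈ -0.0092609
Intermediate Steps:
h = -28399
q(m)/h = 263/(-28399) = 263*(-1/28399) = -263/28399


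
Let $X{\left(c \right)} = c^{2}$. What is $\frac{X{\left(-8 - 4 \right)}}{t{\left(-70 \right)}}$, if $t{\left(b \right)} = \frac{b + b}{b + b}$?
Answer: $144$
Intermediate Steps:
$t{\left(b \right)} = 1$ ($t{\left(b \right)} = \frac{2 b}{2 b} = 2 b \frac{1}{2 b} = 1$)
$\frac{X{\left(-8 - 4 \right)}}{t{\left(-70 \right)}} = \frac{\left(-8 - 4\right)^{2}}{1} = \left(-8 - 4\right)^{2} \cdot 1 = \left(-12\right)^{2} \cdot 1 = 144 \cdot 1 = 144$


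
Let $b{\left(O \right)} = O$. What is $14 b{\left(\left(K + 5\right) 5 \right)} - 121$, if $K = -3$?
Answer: $19$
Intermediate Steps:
$14 b{\left(\left(K + 5\right) 5 \right)} - 121 = 14 \left(-3 + 5\right) 5 - 121 = 14 \cdot 2 \cdot 5 - 121 = 14 \cdot 10 - 121 = 140 - 121 = 19$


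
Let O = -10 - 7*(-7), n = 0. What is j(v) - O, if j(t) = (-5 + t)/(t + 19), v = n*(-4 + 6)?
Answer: -746/19 ≈ -39.263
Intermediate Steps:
O = 39 (O = -10 + 49 = 39)
v = 0 (v = 0*(-4 + 6) = 0*2 = 0)
j(t) = (-5 + t)/(19 + t)
j(v) - O = (-5 + 0)/(19 + 0) - 1*39 = -5/19 - 39 = -746/19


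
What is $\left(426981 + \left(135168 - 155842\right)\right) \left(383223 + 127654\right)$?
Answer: $207572901239$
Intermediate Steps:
$\left(426981 + \left(135168 - 155842\right)\right) \left(383223 + 127654\right) = \left(426981 + \left(135168 - 155842\right)\right) 510877 = \left(426981 - 20674\right) 510877 = 406307 \cdot 510877 = 207572901239$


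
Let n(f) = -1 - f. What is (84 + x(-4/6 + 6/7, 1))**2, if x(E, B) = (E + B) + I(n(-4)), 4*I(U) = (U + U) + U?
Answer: 53949025/7056 ≈ 7645.8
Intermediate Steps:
I(U) = 3*U/4 (I(U) = ((U + U) + U)/4 = (2*U + U)/4 = (3*U)/4 = 3*U/4)
x(E, B) = 9/4 + B + E (x(E, B) = (E + B) + 3*(-1 - 1*(-4))/4 = (B + E) + 3*(-1 + 4)/4 = (B + E) + (3/4)*3 = (B + E) + 9/4 = 9/4 + B + E)
(84 + x(-4/6 + 6/7, 1))**2 = (84 + (9/4 + 1 + (-4/6 + 6/7)))**2 = (84 + (9/4 + 1 + (-4*1/6 + 6*(1/7))))**2 = (84 + (9/4 + 1 + (-2/3 + 6/7)))**2 = (84 + (9/4 + 1 + 4/21))**2 = (84 + 289/84)**2 = (7345/84)**2 = 53949025/7056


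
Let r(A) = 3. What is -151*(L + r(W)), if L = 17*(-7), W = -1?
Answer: 17516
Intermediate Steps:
L = -119
-151*(L + r(W)) = -151*(-119 + 3) = -151*(-116) = 17516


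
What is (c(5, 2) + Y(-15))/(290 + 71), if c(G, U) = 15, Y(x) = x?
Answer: 0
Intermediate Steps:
(c(5, 2) + Y(-15))/(290 + 71) = (15 - 15)/(290 + 71) = 0/361 = 0*(1/361) = 0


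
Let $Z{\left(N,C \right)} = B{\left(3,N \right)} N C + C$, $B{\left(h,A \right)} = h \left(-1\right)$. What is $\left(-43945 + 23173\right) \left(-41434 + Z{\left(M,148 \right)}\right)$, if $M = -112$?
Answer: $-175357224$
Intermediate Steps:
$B{\left(h,A \right)} = - h$
$Z{\left(N,C \right)} = C - 3 C N$ ($Z{\left(N,C \right)} = \left(-1\right) 3 N C + C = - 3 N C + C = - 3 C N + C = C - 3 C N$)
$\left(-43945 + 23173\right) \left(-41434 + Z{\left(M,148 \right)}\right) = \left(-43945 + 23173\right) \left(-41434 + 148 \left(1 - -336\right)\right) = - 20772 \left(-41434 + 148 \left(1 + 336\right)\right) = - 20772 \left(-41434 + 148 \cdot 337\right) = - 20772 \left(-41434 + 49876\right) = \left(-20772\right) 8442 = -175357224$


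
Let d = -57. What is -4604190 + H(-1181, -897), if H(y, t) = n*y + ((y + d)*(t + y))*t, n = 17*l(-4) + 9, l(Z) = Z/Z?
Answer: -2312224804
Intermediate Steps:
l(Z) = 1
n = 26 (n = 17*1 + 9 = 17 + 9 = 26)
H(y, t) = 26*y + t*(-57 + y)*(t + y) (H(y, t) = 26*y + ((y - 57)*(t + y))*t = 26*y + ((-57 + y)*(t + y))*t = 26*y + t*(-57 + y)*(t + y))
-4604190 + H(-1181, -897) = -4604190 + (-57*(-897)² + 26*(-1181) - 897*(-1181)² - 1181*(-897)² - 57*(-897)*(-1181)) = -4604190 + (-57*804609 - 30706 - 897*1394761 - 1181*804609 - 60383349) = -4604190 + (-45862713 - 30706 - 1251100617 - 950243229 - 60383349) = -4604190 - 2307620614 = -2312224804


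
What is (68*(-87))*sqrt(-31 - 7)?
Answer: -5916*I*sqrt(38) ≈ -36469.0*I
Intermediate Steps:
(68*(-87))*sqrt(-31 - 7) = -5916*I*sqrt(38)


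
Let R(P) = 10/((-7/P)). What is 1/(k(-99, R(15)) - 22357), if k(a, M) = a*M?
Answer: -7/141649 ≈ -4.9418e-5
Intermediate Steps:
R(P) = -10*P/7 (R(P) = 10*(-P/7) = -10*P/7)
k(a, M) = M*a
1/(k(-99, R(15)) - 22357) = 1/(-10/7*15*(-99) - 22357) = 1/(-150/7*(-99) - 22357) = 1/(14850/7 - 22357) = 1/(-141649/7) = -7/141649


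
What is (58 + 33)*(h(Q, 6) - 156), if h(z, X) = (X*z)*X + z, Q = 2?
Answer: -7462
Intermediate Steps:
h(z, X) = z + z*X² (h(z, X) = z*X² + z = z + z*X²)
(58 + 33)*(h(Q, 6) - 156) = (58 + 33)*(2*(1 + 6²) - 156) = 91*(2*(1 + 36) - 156) = 91*(2*37 - 156) = 91*(74 - 156) = 91*(-82) = -7462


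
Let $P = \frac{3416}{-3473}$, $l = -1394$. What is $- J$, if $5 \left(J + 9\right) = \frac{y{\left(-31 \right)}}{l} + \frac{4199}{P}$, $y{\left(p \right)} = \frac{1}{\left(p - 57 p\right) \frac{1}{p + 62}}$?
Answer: $\frac{20543164779}{23809520} \approx 862.81$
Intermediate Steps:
$P = - \frac{3416}{3473}$ ($P = 3416 \left(- \frac{1}{3473}\right) = - \frac{3416}{3473} \approx -0.98359$)
$y{\left(p \right)} = - \frac{62 + p}{56 p}$ ($y{\left(p \right)} = \frac{1}{- 56 p \frac{1}{62 + p}} = \frac{1}{\left(-56\right) p \frac{1}{62 + p}} = - \frac{62 + p}{56 p}$)
$J = - \frac{20543164779}{23809520}$ ($J = -9 + \frac{\frac{\frac{1}{56} \frac{1}{-31} \left(-62 - -31\right)}{-1394} + \frac{4199}{- \frac{3416}{3473}}}{5} = -9 + \frac{\frac{1}{56} \left(- \frac{1}{31}\right) \left(-62 + 31\right) \left(- \frac{1}{1394}\right) + 4199 \left(- \frac{3473}{3416}\right)}{5} = -9 + \frac{\frac{1}{56} \left(- \frac{1}{31}\right) \left(-31\right) \left(- \frac{1}{1394}\right) - \frac{14583127}{3416}}{5} = -9 + \frac{\frac{1}{56} \left(- \frac{1}{1394}\right) - \frac{14583127}{3416}}{5} = -9 + \frac{- \frac{1}{78064} - \frac{14583127}{3416}}{5} = -9 + \frac{1}{5} \left(- \frac{20328879099}{4761904}\right) = -9 - \frac{20328879099}{23809520} = - \frac{20543164779}{23809520} \approx -862.81$)
$- J = \left(-1\right) \left(- \frac{20543164779}{23809520}\right) = \frac{20543164779}{23809520}$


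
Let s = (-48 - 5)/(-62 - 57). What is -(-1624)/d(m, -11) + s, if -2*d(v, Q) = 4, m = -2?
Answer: -96575/119 ≈ -811.55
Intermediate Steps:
d(v, Q) = -2 (d(v, Q) = -½*4 = -2)
s = 53/119 (s = -53/(-119) = -53*(-1/119) = 53/119 ≈ 0.44538)
-(-1624)/d(m, -11) + s = -(-1624)/(-2) + 53/119 = -(-1624)*(-1)/2 + 53/119 = -58*14 + 53/119 = -812 + 53/119 = -96575/119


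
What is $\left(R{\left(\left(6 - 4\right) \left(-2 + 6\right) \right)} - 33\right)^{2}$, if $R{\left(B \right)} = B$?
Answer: $625$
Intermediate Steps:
$\left(R{\left(\left(6 - 4\right) \left(-2 + 6\right) \right)} - 33\right)^{2} = \left(\left(6 - 4\right) \left(-2 + 6\right) - 33\right)^{2} = \left(2 \cdot 4 - 33\right)^{2} = \left(8 - 33\right)^{2} = \left(-25\right)^{2} = 625$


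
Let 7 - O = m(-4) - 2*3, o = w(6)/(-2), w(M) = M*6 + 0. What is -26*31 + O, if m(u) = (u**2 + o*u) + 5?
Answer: -886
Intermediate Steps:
w(M) = 6*M (w(M) = 6*M + 0 = 6*M)
o = -18 (o = (6*6)/(-2) = 36*(-1/2) = -18)
m(u) = 5 + u**2 - 18*u (m(u) = (u**2 - 18*u) + 5 = 5 + u**2 - 18*u)
O = -80 (O = 7 - ((5 + (-4)**2 - 18*(-4)) - 2*3) = 7 - ((5 + 16 + 72) - 6) = 7 - (93 - 6) = 7 - 1*87 = 7 - 87 = -80)
-26*31 + O = -26*31 - 80 = -806 - 80 = -886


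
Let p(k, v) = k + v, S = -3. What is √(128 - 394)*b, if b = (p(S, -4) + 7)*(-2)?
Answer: 0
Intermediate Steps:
b = 0 (b = ((-3 - 4) + 7)*(-2) = (-7 + 7)*(-2) = 0*(-2) = 0)
√(128 - 394)*b = √(128 - 394)*0 = √(-266)*0 = (I*√266)*0 = 0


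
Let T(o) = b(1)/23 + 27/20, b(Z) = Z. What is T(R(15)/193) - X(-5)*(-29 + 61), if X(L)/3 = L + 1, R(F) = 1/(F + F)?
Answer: 177281/460 ≈ 385.39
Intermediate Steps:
R(F) = 1/(2*F)
X(L) = 3 + 3*L (X(L) = 3*(L + 1) = 3*(1 + L) = 3 + 3*L)
T(o) = 641/460 (T(o) = 1/23 + 27/20 = 641/460)
T(R(15)/193) - X(-5)*(-29 + 61) = 641/460 - (3 + 3*(-5))*(-29 + 61) = 641/460 - (3 - 15)*32 = 641/460 - (-12)*32 = 641/460 - 1*(-384) = 641/460 + 384 = 177281/460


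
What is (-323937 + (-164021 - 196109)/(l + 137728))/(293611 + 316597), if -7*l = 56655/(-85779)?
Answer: -2976618039865137/5607082486806368 ≈ -0.53087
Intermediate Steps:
l = 6295/66717 (l = -56655/(7*(-85779)) = -56655*(-1)/(7*85779) = -⅐*(-6295/9531) = 6295/66717 ≈ 0.094354)
(-323937 + (-164021 - 196109)/(l + 137728))/(293611 + 316597) = (-323937 + (-164021 - 196109)/(6295/66717 + 137728))/(293611 + 316597) = (-323937 - 360130/9188805271/66717)/610208 = (-323937 - 360130*66717/9188805271)*(1/610208) = (-323937 - 24026793210/9188805271)*(1/610208) = -2976618039865137/9188805271*1/610208 = -2976618039865137/5607082486806368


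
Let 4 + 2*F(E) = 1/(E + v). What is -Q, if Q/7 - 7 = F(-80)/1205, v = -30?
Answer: -12986813/265100 ≈ -48.988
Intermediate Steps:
F(E) = -2 + 1/(2*(-30 + E)) (F(E) = -2 + 1/(2*(E - 30)) = -2 + 1/(2*(-30 + E)))
Q = 12986813/265100 (Q = 49 + 7*(((121 - 4*(-80))/(2*(-30 - 80)))/1205) = 49 + 7*(((½)*(121 + 320)/(-110))*(1/1205)) = 49 + 7*(((½)*(-1/110)*441)*(1/1205)) = 49 + 7*(-441/220*1/1205) = 49 + 7*(-441/265100) = 49 - 3087/265100 = 12986813/265100 ≈ 48.988)
-Q = -1*12986813/265100 = -12986813/265100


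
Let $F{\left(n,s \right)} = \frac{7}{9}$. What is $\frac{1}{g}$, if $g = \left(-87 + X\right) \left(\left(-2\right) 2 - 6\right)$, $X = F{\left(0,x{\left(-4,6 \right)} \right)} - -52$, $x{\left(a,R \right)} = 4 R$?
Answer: $\frac{9}{3080} \approx 0.0029221$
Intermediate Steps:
$F{\left(n,s \right)} = \frac{7}{9}$ ($F{\left(n,s \right)} = 7 \cdot \frac{1}{9} = \frac{7}{9}$)
$X = \frac{475}{9}$ ($X = \frac{7}{9} - -52 = \frac{7}{9} + 52 = \frac{475}{9} \approx 52.778$)
$g = \frac{3080}{9}$ ($g = \left(-87 + \frac{475}{9}\right) \left(\left(-2\right) 2 - 6\right) = - \frac{308 \left(-4 - 6\right)}{9} = \left(- \frac{308}{9}\right) \left(-10\right) = \frac{3080}{9} \approx 342.22$)
$\frac{1}{g} = \frac{1}{\frac{3080}{9}} = \frac{9}{3080}$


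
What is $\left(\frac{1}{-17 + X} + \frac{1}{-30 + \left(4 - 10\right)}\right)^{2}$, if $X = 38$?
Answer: $\frac{25}{63504} \approx 0.00039368$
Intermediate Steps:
$\left(\frac{1}{-17 + X} + \frac{1}{-30 + \left(4 - 10\right)}\right)^{2} = \left(\frac{1}{-17 + 38} + \frac{1}{-30 + \left(4 - 10\right)}\right)^{2} = \left(\frac{1}{21} + \frac{1}{-30 + \left(4 - 10\right)}\right)^{2} = \left(\frac{1}{21} + \frac{1}{-30 - 6}\right)^{2} = \left(\frac{1}{21} + \frac{1}{-36}\right)^{2} = \left(\frac{1}{21} - \frac{1}{36}\right)^{2} = \left(\frac{5}{252}\right)^{2} = \frac{25}{63504}$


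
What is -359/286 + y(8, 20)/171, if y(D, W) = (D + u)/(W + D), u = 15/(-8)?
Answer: -981223/782496 ≈ -1.2540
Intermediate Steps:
u = -15/8 (u = 15*(-1/8) = -15/8 ≈ -1.8750)
y(D, W) = (-15/8 + D)/(D + W) (y(D, W) = (D - 15/8)/(W + D) = (-15/8 + D)/(D + W))
-359/286 + y(8, 20)/171 = -359/286 + ((-15/8 + 8)/(8 + 20))/171 = -359*1/286 + ((49/8)/28)*(1/171) = -359/286 + ((1/28)*(49/8))*(1/171) = -359/286 + (7/32)*(1/171) = -359/286 + 7/5472 = -981223/782496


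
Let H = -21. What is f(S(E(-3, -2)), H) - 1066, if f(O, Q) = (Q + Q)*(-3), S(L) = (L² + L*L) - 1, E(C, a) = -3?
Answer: -940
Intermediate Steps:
S(L) = -1 + 2*L² (S(L) = (L² + L²) - 1 = 2*L² - 1 = -1 + 2*L²)
f(O, Q) = -6*Q (f(O, Q) = (2*Q)*(-3) = -6*Q)
f(S(E(-3, -2)), H) - 1066 = -6*(-21) - 1066 = 126 - 1066 = -940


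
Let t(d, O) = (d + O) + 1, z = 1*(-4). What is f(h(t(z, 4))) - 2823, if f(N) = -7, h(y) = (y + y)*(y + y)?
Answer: -2830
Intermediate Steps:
z = -4
t(d, O) = 1 + O + d (t(d, O) = (O + d) + 1 = 1 + O + d)
h(y) = 4*y² (h(y) = (2*y)*(2*y) = 4*y²)
f(h(t(z, 4))) - 2823 = -7 - 2823 = -2830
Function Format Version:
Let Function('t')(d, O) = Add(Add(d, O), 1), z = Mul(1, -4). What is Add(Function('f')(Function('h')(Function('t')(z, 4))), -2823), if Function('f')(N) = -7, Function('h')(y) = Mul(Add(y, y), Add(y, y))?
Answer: -2830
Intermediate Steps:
z = -4
Function('t')(d, O) = Add(1, O, d) (Function('t')(d, O) = Add(Add(O, d), 1) = Add(1, O, d))
Function('h')(y) = Mul(4, Pow(y, 2)) (Function('h')(y) = Mul(Mul(2, y), Mul(2, y)) = Mul(4, Pow(y, 2)))
Add(Function('f')(Function('h')(Function('t')(z, 4))), -2823) = Add(-7, -2823) = -2830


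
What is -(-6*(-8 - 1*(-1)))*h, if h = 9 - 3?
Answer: -252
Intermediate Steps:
h = 6
-(-6*(-8 - 1*(-1)))*h = -(-6*(-8 - 1*(-1)))*6 = -(-6*(-8 + 1))*6 = -(-6*(-7))*6 = -42*6 = -1*252 = -252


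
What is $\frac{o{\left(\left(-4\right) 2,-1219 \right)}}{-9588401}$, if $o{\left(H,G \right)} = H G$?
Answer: $- \frac{424}{416887} \approx -0.0010171$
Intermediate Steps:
$o{\left(H,G \right)} = G H$
$\frac{o{\left(\left(-4\right) 2,-1219 \right)}}{-9588401} = \frac{\left(-1219\right) \left(\left(-4\right) 2\right)}{-9588401} = \left(-1219\right) \left(-8\right) \left(- \frac{1}{9588401}\right) = 9752 \left(- \frac{1}{9588401}\right) = - \frac{424}{416887}$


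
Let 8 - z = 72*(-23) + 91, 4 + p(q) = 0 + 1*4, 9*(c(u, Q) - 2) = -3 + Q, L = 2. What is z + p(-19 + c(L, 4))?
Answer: 1573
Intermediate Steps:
c(u, Q) = 5/3 + Q/9 (c(u, Q) = 2 + (-3 + Q)/9 = 2 + (-1/3 + Q/9) = 5/3 + Q/9)
p(q) = 0 (p(q) = -4 + (0 + 1*4) = -4 + (0 + 4) = -4 + 4 = 0)
z = 1573 (z = 8 - (72*(-23) + 91) = 8 - (-1656 + 91) = 8 - 1*(-1565) = 8 + 1565 = 1573)
z + p(-19 + c(L, 4)) = 1573 + 0 = 1573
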